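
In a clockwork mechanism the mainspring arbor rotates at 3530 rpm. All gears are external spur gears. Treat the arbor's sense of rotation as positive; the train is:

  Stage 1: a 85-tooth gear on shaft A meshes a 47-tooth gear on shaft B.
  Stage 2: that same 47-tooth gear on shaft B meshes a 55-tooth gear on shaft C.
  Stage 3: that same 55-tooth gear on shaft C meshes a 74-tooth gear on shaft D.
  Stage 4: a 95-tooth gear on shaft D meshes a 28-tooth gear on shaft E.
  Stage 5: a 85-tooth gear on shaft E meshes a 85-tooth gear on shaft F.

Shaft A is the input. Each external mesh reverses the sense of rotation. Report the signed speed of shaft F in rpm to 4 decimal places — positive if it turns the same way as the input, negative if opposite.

Stage 1 [85T→47T]: ω = 3530.0000×85/47 = 6384.0426 rpm, dir flips to −; running = −6384.0426
Stage 2 [47T→55T]: ω = 6384.0426×47/55 = 5455.4545 rpm, dir flips to +; running = +5455.4545
Stage 3 [55T→74T]: ω = 5455.4545×55/74 = 4054.7297 rpm, dir flips to −; running = −4054.7297
Stage 4 [95T→28T]: ω = 4054.7297×95/28 = 13757.1187 rpm, dir flips to +; running = +13757.1187
Stage 5 [85T→85T]: ω = 13757.1187×85/85 = 13757.1187 rpm, dir flips to −; running = −13757.1187

-13757.1187 rpm (opposite to input, |ω| = 13757.1187 rpm)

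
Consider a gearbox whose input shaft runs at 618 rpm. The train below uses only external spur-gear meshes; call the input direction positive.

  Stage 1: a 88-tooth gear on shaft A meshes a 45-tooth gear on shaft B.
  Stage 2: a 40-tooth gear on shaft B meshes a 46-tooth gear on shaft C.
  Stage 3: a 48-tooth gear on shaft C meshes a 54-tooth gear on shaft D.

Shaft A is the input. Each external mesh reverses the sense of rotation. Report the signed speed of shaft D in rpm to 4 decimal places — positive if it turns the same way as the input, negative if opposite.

Stage 1 [88T→45T]: ω = 618.0000×88/45 = 1208.5333 rpm, dir flips to −; running = −1208.5333
Stage 2 [40T→46T]: ω = 1208.5333×40/46 = 1050.8986 rpm, dir flips to +; running = +1050.8986
Stage 3 [48T→54T]: ω = 1050.8986×48/54 = 934.1320 rpm, dir flips to −; running = −934.1320

-934.1320 rpm (opposite to input, |ω| = 934.1320 rpm)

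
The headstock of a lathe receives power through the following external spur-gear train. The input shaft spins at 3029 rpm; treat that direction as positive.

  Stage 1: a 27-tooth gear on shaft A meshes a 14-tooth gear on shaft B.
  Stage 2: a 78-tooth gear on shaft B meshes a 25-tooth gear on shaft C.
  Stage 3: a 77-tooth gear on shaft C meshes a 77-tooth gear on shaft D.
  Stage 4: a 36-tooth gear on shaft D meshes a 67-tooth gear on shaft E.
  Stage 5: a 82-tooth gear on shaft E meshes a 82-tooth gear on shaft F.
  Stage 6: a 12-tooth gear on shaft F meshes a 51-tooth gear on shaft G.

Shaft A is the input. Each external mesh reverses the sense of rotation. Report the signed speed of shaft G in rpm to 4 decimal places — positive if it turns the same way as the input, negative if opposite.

+2304.2435 rpm (same as input, |ω| = 2304.2435 rpm)

Stage 1 [27T→14T]: ω = 3029.0000×27/14 = 5841.6429 rpm, dir flips to −; running = −5841.6429
Stage 2 [78T→25T]: ω = 5841.6429×78/25 = 18225.9257 rpm, dir flips to +; running = +18225.9257
Stage 3 [77T→77T]: ω = 18225.9257×77/77 = 18225.9257 rpm, dir flips to −; running = −18225.9257
Stage 4 [36T→67T]: ω = 18225.9257×36/67 = 9793.0347 rpm, dir flips to +; running = +9793.0347
Stage 5 [82T→82T]: ω = 9793.0347×82/82 = 9793.0347 rpm, dir flips to −; running = −9793.0347
Stage 6 [12T→51T]: ω = 9793.0347×12/51 = 2304.2435 rpm, dir flips to +; running = +2304.2435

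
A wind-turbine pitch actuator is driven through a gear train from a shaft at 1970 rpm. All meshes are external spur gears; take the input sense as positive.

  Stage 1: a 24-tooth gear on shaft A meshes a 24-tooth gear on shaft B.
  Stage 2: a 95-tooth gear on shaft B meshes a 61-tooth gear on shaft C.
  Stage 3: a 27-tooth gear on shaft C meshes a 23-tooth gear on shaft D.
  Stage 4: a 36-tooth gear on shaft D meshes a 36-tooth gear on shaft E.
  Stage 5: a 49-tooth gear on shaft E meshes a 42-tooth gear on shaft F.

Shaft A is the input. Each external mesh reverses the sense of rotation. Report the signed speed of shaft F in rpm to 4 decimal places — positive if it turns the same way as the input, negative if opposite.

-4201.8710 rpm (opposite to input, |ω| = 4201.8710 rpm)

Stage 1 [24T→24T]: ω = 1970.0000×24/24 = 1970.0000 rpm, dir flips to −; running = −1970.0000
Stage 2 [95T→61T]: ω = 1970.0000×95/61 = 3068.0328 rpm, dir flips to +; running = +3068.0328
Stage 3 [27T→23T]: ω = 3068.0328×27/23 = 3601.6037 rpm, dir flips to −; running = −3601.6037
Stage 4 [36T→36T]: ω = 3601.6037×36/36 = 3601.6037 rpm, dir flips to +; running = +3601.6037
Stage 5 [49T→42T]: ω = 3601.6037×49/42 = 4201.8710 rpm, dir flips to −; running = −4201.8710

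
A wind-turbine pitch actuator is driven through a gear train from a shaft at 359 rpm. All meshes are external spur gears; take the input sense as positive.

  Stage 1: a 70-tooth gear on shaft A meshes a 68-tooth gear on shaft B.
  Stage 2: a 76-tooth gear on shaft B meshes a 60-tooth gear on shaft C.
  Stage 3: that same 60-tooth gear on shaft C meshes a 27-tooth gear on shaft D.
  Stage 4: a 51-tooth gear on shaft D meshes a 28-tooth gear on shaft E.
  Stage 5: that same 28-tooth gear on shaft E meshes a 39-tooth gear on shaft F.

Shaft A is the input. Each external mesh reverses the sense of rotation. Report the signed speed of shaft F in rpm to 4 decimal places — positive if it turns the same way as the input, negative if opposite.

Stage 1 [70T→68T]: ω = 359.0000×70/68 = 369.5588 rpm, dir flips to −; running = −369.5588
Stage 2 [76T→60T]: ω = 369.5588×76/60 = 468.1078 rpm, dir flips to +; running = +468.1078
Stage 3 [60T→27T]: ω = 468.1078×60/27 = 1040.2397 rpm, dir flips to −; running = −1040.2397
Stage 4 [51T→28T]: ω = 1040.2397×51/28 = 1894.7222 rpm, dir flips to +; running = +1894.7222
Stage 5 [28T→39T]: ω = 1894.7222×28/39 = 1360.3134 rpm, dir flips to −; running = −1360.3134

-1360.3134 rpm (opposite to input, |ω| = 1360.3134 rpm)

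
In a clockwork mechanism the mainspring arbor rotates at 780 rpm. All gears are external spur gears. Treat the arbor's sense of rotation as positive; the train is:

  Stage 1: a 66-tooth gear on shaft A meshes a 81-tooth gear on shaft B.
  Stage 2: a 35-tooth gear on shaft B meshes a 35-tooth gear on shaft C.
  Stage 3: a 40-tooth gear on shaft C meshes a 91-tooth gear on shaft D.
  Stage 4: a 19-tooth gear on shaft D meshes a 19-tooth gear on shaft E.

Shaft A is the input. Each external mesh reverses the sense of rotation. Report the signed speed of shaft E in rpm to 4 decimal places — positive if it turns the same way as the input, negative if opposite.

+279.3651 rpm (same as input, |ω| = 279.3651 rpm)

Stage 1 [66T→81T]: ω = 780.0000×66/81 = 635.5556 rpm, dir flips to −; running = −635.5556
Stage 2 [35T→35T]: ω = 635.5556×35/35 = 635.5556 rpm, dir flips to +; running = +635.5556
Stage 3 [40T→91T]: ω = 635.5556×40/91 = 279.3651 rpm, dir flips to −; running = −279.3651
Stage 4 [19T→19T]: ω = 279.3651×19/19 = 279.3651 rpm, dir flips to +; running = +279.3651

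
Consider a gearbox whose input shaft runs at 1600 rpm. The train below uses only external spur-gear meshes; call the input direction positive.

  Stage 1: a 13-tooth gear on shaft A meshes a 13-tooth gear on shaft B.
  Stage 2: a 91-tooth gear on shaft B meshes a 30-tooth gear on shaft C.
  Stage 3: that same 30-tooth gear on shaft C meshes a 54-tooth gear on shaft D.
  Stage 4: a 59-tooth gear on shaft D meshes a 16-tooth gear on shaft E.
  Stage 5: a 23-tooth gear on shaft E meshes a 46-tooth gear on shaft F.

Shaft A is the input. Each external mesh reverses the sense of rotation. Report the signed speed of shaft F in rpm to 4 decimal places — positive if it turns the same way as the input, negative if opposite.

-4971.2963 rpm (opposite to input, |ω| = 4971.2963 rpm)

Stage 1 [13T→13T]: ω = 1600.0000×13/13 = 1600.0000 rpm, dir flips to −; running = −1600.0000
Stage 2 [91T→30T]: ω = 1600.0000×91/30 = 4853.3333 rpm, dir flips to +; running = +4853.3333
Stage 3 [30T→54T]: ω = 4853.3333×30/54 = 2696.2963 rpm, dir flips to −; running = −2696.2963
Stage 4 [59T→16T]: ω = 2696.2963×59/16 = 9942.5926 rpm, dir flips to +; running = +9942.5926
Stage 5 [23T→46T]: ω = 9942.5926×23/46 = 4971.2963 rpm, dir flips to −; running = −4971.2963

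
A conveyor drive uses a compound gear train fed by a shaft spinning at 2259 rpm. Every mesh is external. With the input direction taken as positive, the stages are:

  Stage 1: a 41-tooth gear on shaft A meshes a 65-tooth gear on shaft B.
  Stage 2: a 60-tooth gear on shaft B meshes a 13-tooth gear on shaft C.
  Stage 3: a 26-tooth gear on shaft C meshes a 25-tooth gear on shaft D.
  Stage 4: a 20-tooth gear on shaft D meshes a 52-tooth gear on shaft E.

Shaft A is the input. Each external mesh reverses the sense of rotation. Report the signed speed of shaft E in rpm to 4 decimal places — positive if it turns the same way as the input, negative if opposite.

+2630.5988 rpm (same as input, |ω| = 2630.5988 rpm)

Stage 1 [41T→65T]: ω = 2259.0000×41/65 = 1424.9077 rpm, dir flips to −; running = −1424.9077
Stage 2 [60T→13T]: ω = 1424.9077×60/13 = 6576.4970 rpm, dir flips to +; running = +6576.4970
Stage 3 [26T→25T]: ω = 6576.4970×26/25 = 6839.5569 rpm, dir flips to −; running = −6839.5569
Stage 4 [20T→52T]: ω = 6839.5569×20/52 = 2630.5988 rpm, dir flips to +; running = +2630.5988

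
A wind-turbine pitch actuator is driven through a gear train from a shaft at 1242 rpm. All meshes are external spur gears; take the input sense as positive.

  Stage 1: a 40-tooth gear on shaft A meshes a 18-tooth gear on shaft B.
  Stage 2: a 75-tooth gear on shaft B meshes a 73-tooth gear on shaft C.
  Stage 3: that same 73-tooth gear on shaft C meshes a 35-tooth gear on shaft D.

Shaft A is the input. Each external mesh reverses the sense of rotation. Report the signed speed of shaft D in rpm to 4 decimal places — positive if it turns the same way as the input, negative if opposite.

-5914.2857 rpm (opposite to input, |ω| = 5914.2857 rpm)

Stage 1 [40T→18T]: ω = 1242.0000×40/18 = 2760.0000 rpm, dir flips to −; running = −2760.0000
Stage 2 [75T→73T]: ω = 2760.0000×75/73 = 2835.6164 rpm, dir flips to +; running = +2835.6164
Stage 3 [73T→35T]: ω = 2835.6164×73/35 = 5914.2857 rpm, dir flips to −; running = −5914.2857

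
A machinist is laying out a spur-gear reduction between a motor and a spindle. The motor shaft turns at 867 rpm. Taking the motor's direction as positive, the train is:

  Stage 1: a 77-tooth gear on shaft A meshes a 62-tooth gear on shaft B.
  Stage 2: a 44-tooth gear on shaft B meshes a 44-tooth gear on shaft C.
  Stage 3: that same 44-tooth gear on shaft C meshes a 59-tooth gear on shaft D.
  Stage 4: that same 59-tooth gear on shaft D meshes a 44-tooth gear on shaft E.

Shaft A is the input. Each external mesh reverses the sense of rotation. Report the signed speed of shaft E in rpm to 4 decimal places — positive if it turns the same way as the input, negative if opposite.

Stage 1 [77T→62T]: ω = 867.0000×77/62 = 1076.7581 rpm, dir flips to −; running = −1076.7581
Stage 2 [44T→44T]: ω = 1076.7581×44/44 = 1076.7581 rpm, dir flips to +; running = +1076.7581
Stage 3 [44T→59T]: ω = 1076.7581×44/59 = 803.0060 rpm, dir flips to −; running = −803.0060
Stage 4 [59T→44T]: ω = 803.0060×59/44 = 1076.7581 rpm, dir flips to +; running = +1076.7581

+1076.7581 rpm (same as input, |ω| = 1076.7581 rpm)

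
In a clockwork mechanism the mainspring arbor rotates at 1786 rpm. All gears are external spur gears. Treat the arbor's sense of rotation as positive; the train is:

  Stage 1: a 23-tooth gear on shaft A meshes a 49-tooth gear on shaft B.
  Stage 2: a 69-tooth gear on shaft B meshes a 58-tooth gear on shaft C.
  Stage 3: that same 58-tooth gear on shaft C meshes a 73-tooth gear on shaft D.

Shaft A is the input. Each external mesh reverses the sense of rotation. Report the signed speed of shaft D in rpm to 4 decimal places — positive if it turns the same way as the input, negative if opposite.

-792.3908 rpm (opposite to input, |ω| = 792.3908 rpm)

Stage 1 [23T→49T]: ω = 1786.0000×23/49 = 838.3265 rpm, dir flips to −; running = −838.3265
Stage 2 [69T→58T]: ω = 838.3265×69/58 = 997.3195 rpm, dir flips to +; running = +997.3195
Stage 3 [58T→73T]: ω = 997.3195×58/73 = 792.3908 rpm, dir flips to −; running = −792.3908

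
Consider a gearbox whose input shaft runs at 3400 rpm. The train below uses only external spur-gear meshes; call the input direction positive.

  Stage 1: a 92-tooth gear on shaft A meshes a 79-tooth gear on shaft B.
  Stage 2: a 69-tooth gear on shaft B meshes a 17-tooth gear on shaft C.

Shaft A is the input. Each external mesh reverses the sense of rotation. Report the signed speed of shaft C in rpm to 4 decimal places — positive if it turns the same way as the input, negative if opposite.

Stage 1 [92T→79T]: ω = 3400.0000×92/79 = 3959.4937 rpm, dir flips to −; running = −3959.4937
Stage 2 [69T→17T]: ω = 3959.4937×69/17 = 16070.8861 rpm, dir flips to +; running = +16070.8861

+16070.8861 rpm (same as input, |ω| = 16070.8861 rpm)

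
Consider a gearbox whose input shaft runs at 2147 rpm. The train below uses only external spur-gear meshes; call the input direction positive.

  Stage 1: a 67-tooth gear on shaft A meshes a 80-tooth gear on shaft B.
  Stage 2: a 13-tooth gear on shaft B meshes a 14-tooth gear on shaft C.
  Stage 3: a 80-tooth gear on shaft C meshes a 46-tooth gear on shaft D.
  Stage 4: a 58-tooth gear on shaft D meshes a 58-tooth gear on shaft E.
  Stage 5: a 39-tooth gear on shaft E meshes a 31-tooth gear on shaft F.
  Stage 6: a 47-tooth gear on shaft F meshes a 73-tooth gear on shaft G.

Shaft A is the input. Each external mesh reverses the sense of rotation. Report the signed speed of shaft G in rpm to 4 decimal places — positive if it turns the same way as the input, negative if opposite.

Stage 1 [67T→80T]: ω = 2147.0000×67/80 = 1798.1125 rpm, dir flips to −; running = −1798.1125
Stage 2 [13T→14T]: ω = 1798.1125×13/14 = 1669.6759 rpm, dir flips to +; running = +1669.6759
Stage 3 [80T→46T]: ω = 1669.6759×80/46 = 2903.7842 rpm, dir flips to −; running = −2903.7842
Stage 4 [58T→58T]: ω = 2903.7842×58/58 = 2903.7842 rpm, dir flips to +; running = +2903.7842
Stage 5 [39T→31T]: ω = 2903.7842×39/31 = 3653.1478 rpm, dir flips to −; running = −3653.1478
Stage 6 [47T→73T]: ω = 3653.1478×47/73 = 2352.0267 rpm, dir flips to +; running = +2352.0267

+2352.0267 rpm (same as input, |ω| = 2352.0267 rpm)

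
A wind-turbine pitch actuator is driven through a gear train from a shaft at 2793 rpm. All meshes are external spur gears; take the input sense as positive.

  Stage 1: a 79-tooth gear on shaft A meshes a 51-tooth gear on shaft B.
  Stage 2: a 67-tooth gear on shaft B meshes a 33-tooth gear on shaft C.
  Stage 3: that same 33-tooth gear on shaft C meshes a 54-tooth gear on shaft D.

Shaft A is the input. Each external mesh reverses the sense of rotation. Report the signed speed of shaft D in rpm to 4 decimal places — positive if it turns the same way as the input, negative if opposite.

-5367.9553 rpm (opposite to input, |ω| = 5367.9553 rpm)

Stage 1 [79T→51T]: ω = 2793.0000×79/51 = 4326.4118 rpm, dir flips to −; running = −4326.4118
Stage 2 [67T→33T]: ω = 4326.4118×67/33 = 8783.9269 rpm, dir flips to +; running = +8783.9269
Stage 3 [33T→54T]: ω = 8783.9269×33/54 = 5367.9553 rpm, dir flips to −; running = −5367.9553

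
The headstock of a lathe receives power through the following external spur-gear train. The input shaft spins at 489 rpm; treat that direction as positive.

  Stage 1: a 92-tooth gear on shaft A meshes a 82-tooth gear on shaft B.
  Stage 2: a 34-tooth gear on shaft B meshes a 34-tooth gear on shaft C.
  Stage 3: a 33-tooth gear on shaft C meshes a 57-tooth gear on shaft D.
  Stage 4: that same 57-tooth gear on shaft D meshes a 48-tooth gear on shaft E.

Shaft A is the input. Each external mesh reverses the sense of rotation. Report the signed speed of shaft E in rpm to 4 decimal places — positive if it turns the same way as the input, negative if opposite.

Stage 1 [92T→82T]: ω = 489.0000×92/82 = 548.6341 rpm, dir flips to −; running = −548.6341
Stage 2 [34T→34T]: ω = 548.6341×34/34 = 548.6341 rpm, dir flips to +; running = +548.6341
Stage 3 [33T→57T]: ω = 548.6341×33/57 = 317.6303 rpm, dir flips to −; running = −317.6303
Stage 4 [57T→48T]: ω = 317.6303×57/48 = 377.1860 rpm, dir flips to +; running = +377.1860

+377.1860 rpm (same as input, |ω| = 377.1860 rpm)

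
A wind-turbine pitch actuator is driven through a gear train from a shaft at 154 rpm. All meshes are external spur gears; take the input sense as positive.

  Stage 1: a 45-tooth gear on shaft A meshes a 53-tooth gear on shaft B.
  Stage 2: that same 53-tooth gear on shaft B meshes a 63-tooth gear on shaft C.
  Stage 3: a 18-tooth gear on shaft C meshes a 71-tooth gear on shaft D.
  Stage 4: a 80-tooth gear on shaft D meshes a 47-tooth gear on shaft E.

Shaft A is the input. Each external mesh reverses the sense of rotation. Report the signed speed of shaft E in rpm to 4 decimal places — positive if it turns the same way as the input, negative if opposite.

+47.4678 rpm (same as input, |ω| = 47.4678 rpm)

Stage 1 [45T→53T]: ω = 154.0000×45/53 = 130.7547 rpm, dir flips to −; running = −130.7547
Stage 2 [53T→63T]: ω = 130.7547×53/63 = 110.0000 rpm, dir flips to +; running = +110.0000
Stage 3 [18T→71T]: ω = 110.0000×18/71 = 27.8873 rpm, dir flips to −; running = −27.8873
Stage 4 [80T→47T]: ω = 27.8873×80/47 = 47.4678 rpm, dir flips to +; running = +47.4678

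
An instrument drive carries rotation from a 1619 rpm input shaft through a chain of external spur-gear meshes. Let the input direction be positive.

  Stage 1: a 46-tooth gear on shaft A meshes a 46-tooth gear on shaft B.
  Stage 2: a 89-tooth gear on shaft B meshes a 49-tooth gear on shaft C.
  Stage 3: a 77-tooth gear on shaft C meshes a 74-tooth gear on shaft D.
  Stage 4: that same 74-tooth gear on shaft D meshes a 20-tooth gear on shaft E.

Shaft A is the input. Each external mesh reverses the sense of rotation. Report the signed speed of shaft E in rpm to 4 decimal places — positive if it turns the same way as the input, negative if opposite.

Stage 1 [46T→46T]: ω = 1619.0000×46/46 = 1619.0000 rpm, dir flips to −; running = −1619.0000
Stage 2 [89T→49T]: ω = 1619.0000×89/49 = 2940.6327 rpm, dir flips to +; running = +2940.6327
Stage 3 [77T→74T]: ω = 2940.6327×77/74 = 3059.8475 rpm, dir flips to −; running = −3059.8475
Stage 4 [74T→20T]: ω = 3059.8475×74/20 = 11321.4357 rpm, dir flips to +; running = +11321.4357

+11321.4357 rpm (same as input, |ω| = 11321.4357 rpm)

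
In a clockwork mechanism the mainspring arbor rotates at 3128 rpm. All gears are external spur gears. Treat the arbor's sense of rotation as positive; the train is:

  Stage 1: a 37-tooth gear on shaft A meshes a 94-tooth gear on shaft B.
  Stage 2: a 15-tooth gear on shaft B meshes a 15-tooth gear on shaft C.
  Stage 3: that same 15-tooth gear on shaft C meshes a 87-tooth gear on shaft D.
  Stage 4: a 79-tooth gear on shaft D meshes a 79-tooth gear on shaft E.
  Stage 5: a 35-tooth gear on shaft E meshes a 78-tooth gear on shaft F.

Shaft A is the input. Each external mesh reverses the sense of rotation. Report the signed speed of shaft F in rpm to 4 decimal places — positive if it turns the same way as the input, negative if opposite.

Stage 1 [37T→94T]: ω = 3128.0000×37/94 = 1231.2340 rpm, dir flips to −; running = −1231.2340
Stage 2 [15T→15T]: ω = 1231.2340×15/15 = 1231.2340 rpm, dir flips to +; running = +1231.2340
Stage 3 [15T→87T]: ω = 1231.2340×15/87 = 212.2817 rpm, dir flips to −; running = −212.2817
Stage 4 [79T→79T]: ω = 212.2817×79/79 = 212.2817 rpm, dir flips to +; running = +212.2817
Stage 5 [35T→78T]: ω = 212.2817×35/78 = 95.2546 rpm, dir flips to −; running = −95.2546

-95.2546 rpm (opposite to input, |ω| = 95.2546 rpm)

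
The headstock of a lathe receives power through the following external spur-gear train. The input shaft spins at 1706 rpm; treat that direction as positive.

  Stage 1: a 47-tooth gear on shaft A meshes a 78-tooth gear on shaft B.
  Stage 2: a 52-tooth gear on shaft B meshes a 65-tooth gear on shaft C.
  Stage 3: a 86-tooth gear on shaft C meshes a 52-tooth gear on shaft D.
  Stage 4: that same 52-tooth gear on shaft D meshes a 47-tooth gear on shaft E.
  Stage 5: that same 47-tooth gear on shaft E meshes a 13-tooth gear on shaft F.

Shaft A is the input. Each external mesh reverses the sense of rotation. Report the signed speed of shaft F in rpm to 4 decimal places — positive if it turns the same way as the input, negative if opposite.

Stage 1 [47T→78T]: ω = 1706.0000×47/78 = 1027.9744 rpm, dir flips to −; running = −1027.9744
Stage 2 [52T→65T]: ω = 1027.9744×52/65 = 822.3795 rpm, dir flips to +; running = +822.3795
Stage 3 [86T→52T]: ω = 822.3795×86/52 = 1360.0892 rpm, dir flips to −; running = −1360.0892
Stage 4 [52T→47T]: ω = 1360.0892×52/47 = 1504.7795 rpm, dir flips to +; running = +1504.7795
Stage 5 [47T→13T]: ω = 1504.7795×47/13 = 5440.3566 rpm, dir flips to −; running = −5440.3566

-5440.3566 rpm (opposite to input, |ω| = 5440.3566 rpm)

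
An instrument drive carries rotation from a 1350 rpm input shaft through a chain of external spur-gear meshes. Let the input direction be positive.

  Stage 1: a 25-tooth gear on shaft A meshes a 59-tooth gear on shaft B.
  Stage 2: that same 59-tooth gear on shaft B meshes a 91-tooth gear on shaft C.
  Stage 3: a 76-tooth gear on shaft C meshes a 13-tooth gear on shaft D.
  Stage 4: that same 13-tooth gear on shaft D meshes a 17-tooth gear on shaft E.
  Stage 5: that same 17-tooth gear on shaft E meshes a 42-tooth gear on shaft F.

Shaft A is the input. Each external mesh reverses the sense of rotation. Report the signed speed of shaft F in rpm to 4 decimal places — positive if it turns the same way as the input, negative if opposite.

-671.1146 rpm (opposite to input, |ω| = 671.1146 rpm)

Stage 1 [25T→59T]: ω = 1350.0000×25/59 = 572.0339 rpm, dir flips to −; running = −572.0339
Stage 2 [59T→91T]: ω = 572.0339×59/91 = 370.8791 rpm, dir flips to +; running = +370.8791
Stage 3 [76T→13T]: ω = 370.8791×76/13 = 2168.2164 rpm, dir flips to −; running = −2168.2164
Stage 4 [13T→17T]: ω = 2168.2164×13/17 = 1658.0478 rpm, dir flips to +; running = +1658.0478
Stage 5 [17T→42T]: ω = 1658.0478×17/42 = 671.1146 rpm, dir flips to −; running = −671.1146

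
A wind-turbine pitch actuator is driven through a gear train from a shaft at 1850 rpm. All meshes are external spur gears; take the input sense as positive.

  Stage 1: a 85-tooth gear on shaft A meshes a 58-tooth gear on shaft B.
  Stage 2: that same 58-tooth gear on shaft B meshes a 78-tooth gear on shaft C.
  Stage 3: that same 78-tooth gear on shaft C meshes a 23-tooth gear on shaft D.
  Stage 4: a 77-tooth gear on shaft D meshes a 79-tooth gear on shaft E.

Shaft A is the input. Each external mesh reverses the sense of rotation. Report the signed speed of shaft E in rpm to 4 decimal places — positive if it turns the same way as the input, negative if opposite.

Stage 1 [85T→58T]: ω = 1850.0000×85/58 = 2711.2069 rpm, dir flips to −; running = −2711.2069
Stage 2 [58T→78T]: ω = 2711.2069×58/78 = 2016.0256 rpm, dir flips to +; running = +2016.0256
Stage 3 [78T→23T]: ω = 2016.0256×78/23 = 6836.9565 rpm, dir flips to −; running = −6836.9565
Stage 4 [77T→79T]: ω = 6836.9565×77/79 = 6663.8690 rpm, dir flips to +; running = +6663.8690

+6663.8690 rpm (same as input, |ω| = 6663.8690 rpm)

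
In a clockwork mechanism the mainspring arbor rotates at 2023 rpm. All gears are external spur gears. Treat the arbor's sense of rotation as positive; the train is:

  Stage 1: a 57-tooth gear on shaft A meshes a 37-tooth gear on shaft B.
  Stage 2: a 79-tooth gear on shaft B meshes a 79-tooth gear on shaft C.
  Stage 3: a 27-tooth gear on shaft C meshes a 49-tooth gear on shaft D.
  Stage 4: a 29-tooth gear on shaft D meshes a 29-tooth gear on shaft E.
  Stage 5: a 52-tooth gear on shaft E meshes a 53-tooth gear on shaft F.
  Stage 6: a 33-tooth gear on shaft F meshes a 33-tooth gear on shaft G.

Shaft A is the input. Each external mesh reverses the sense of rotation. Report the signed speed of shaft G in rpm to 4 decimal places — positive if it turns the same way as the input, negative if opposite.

+1684.8614 rpm (same as input, |ω| = 1684.8614 rpm)

Stage 1 [57T→37T]: ω = 2023.0000×57/37 = 3116.5135 rpm, dir flips to −; running = −3116.5135
Stage 2 [79T→79T]: ω = 3116.5135×79/79 = 3116.5135 rpm, dir flips to +; running = +3116.5135
Stage 3 [27T→49T]: ω = 3116.5135×27/49 = 1717.2625 rpm, dir flips to −; running = −1717.2625
Stage 4 [29T→29T]: ω = 1717.2625×29/29 = 1717.2625 rpm, dir flips to +; running = +1717.2625
Stage 5 [52T→53T]: ω = 1717.2625×52/53 = 1684.8614 rpm, dir flips to −; running = −1684.8614
Stage 6 [33T→33T]: ω = 1684.8614×33/33 = 1684.8614 rpm, dir flips to +; running = +1684.8614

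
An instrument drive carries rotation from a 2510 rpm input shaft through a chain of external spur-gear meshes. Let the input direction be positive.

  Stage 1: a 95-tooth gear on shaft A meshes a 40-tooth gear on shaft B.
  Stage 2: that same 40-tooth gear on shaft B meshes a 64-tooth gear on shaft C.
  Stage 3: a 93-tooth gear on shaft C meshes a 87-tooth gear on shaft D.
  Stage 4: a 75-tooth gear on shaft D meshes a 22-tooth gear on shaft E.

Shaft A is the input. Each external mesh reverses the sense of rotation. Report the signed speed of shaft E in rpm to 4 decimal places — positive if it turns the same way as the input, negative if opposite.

+13577.4944 rpm (same as input, |ω| = 13577.4944 rpm)

Stage 1 [95T→40T]: ω = 2510.0000×95/40 = 5961.2500 rpm, dir flips to −; running = −5961.2500
Stage 2 [40T→64T]: ω = 5961.2500×40/64 = 3725.7812 rpm, dir flips to +; running = +3725.7812
Stage 3 [93T→87T]: ω = 3725.7812×93/87 = 3982.7317 rpm, dir flips to −; running = −3982.7317
Stage 4 [75T→22T]: ω = 3982.7317×75/22 = 13577.4944 rpm, dir flips to +; running = +13577.4944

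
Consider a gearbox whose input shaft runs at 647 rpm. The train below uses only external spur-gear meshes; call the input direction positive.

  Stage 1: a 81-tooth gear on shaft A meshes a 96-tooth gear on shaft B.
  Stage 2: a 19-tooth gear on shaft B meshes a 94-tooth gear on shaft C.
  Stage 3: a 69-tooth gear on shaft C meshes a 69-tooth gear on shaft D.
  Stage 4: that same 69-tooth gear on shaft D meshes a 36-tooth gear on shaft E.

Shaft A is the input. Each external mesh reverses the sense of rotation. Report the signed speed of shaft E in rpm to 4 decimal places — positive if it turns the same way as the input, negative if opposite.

+211.4903 rpm (same as input, |ω| = 211.4903 rpm)

Stage 1 [81T→96T]: ω = 647.0000×81/96 = 545.9062 rpm, dir flips to −; running = −545.9062
Stage 2 [19T→94T]: ω = 545.9062×19/94 = 110.3428 rpm, dir flips to +; running = +110.3428
Stage 3 [69T→69T]: ω = 110.3428×69/69 = 110.3428 rpm, dir flips to −; running = −110.3428
Stage 4 [69T→36T]: ω = 110.3428×69/36 = 211.4903 rpm, dir flips to +; running = +211.4903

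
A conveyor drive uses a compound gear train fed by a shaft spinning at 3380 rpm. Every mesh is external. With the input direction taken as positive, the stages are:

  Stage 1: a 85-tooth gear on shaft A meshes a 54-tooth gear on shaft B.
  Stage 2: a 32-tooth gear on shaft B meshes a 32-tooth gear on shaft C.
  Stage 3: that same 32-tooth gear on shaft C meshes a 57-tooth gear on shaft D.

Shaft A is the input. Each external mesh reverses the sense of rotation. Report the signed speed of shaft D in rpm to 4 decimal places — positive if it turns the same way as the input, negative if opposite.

Stage 1 [85T→54T]: ω = 3380.0000×85/54 = 5320.3704 rpm, dir flips to −; running = −5320.3704
Stage 2 [32T→32T]: ω = 5320.3704×32/32 = 5320.3704 rpm, dir flips to +; running = +5320.3704
Stage 3 [32T→57T]: ω = 5320.3704×32/57 = 2986.8746 rpm, dir flips to −; running = −2986.8746

-2986.8746 rpm (opposite to input, |ω| = 2986.8746 rpm)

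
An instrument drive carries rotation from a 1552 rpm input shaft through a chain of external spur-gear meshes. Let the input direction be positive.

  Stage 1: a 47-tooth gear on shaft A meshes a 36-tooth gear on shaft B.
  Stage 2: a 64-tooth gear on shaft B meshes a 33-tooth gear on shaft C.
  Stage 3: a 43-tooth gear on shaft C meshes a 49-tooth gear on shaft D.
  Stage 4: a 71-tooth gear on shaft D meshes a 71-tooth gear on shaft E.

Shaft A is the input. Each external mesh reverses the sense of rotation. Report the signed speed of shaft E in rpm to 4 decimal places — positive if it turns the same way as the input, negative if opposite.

Stage 1 [47T→36T]: ω = 1552.0000×47/36 = 2026.2222 rpm, dir flips to −; running = −2026.2222
Stage 2 [64T→33T]: ω = 2026.2222×64/33 = 3929.6431 rpm, dir flips to +; running = +3929.6431
Stage 3 [43T→49T]: ω = 3929.6431×43/49 = 3448.4623 rpm, dir flips to −; running = −3448.4623
Stage 4 [71T→71T]: ω = 3448.4623×71/71 = 3448.4623 rpm, dir flips to +; running = +3448.4623

+3448.4623 rpm (same as input, |ω| = 3448.4623 rpm)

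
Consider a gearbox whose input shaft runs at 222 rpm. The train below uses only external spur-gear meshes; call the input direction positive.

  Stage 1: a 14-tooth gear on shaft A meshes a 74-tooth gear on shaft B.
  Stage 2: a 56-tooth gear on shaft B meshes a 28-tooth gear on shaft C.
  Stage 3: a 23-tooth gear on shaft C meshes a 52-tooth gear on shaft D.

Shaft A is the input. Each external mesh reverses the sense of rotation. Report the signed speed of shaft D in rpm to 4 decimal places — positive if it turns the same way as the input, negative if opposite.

Stage 1 [14T→74T]: ω = 222.0000×14/74 = 42.0000 rpm, dir flips to −; running = −42.0000
Stage 2 [56T→28T]: ω = 42.0000×56/28 = 84.0000 rpm, dir flips to +; running = +84.0000
Stage 3 [23T→52T]: ω = 84.0000×23/52 = 37.1538 rpm, dir flips to −; running = −37.1538

-37.1538 rpm (opposite to input, |ω| = 37.1538 rpm)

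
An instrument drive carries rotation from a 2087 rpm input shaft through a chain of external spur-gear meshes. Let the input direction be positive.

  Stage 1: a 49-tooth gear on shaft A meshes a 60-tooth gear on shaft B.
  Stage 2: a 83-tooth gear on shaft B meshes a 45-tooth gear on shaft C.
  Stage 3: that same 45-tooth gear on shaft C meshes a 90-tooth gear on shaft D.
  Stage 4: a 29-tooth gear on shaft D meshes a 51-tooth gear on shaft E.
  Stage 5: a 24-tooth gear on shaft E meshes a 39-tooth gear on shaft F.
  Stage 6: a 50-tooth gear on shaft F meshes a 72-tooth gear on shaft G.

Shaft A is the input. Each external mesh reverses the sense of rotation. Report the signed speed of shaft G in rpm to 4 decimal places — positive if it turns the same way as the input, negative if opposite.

Stage 1 [49T→60T]: ω = 2087.0000×49/60 = 1704.3833 rpm, dir flips to −; running = −1704.3833
Stage 2 [83T→45T]: ω = 1704.3833×83/45 = 3143.6404 rpm, dir flips to +; running = +3143.6404
Stage 3 [45T→90T]: ω = 3143.6404×45/90 = 1571.8202 rpm, dir flips to −; running = −1571.8202
Stage 4 [29T→51T]: ω = 1571.8202×29/51 = 893.7801 rpm, dir flips to +; running = +893.7801
Stage 5 [24T→39T]: ω = 893.7801×24/39 = 550.0185 rpm, dir flips to −; running = −550.0185
Stage 6 [50T→72T]: ω = 550.0185×50/72 = 381.9573 rpm, dir flips to +; running = +381.9573

+381.9573 rpm (same as input, |ω| = 381.9573 rpm)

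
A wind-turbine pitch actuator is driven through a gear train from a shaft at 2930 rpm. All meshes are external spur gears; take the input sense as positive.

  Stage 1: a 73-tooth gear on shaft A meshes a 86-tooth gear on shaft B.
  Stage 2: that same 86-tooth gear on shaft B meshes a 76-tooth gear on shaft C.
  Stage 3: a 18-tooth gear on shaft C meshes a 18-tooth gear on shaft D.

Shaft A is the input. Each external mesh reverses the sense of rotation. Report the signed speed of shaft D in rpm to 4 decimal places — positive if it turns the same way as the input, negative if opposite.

-2814.3421 rpm (opposite to input, |ω| = 2814.3421 rpm)

Stage 1 [73T→86T]: ω = 2930.0000×73/86 = 2487.0930 rpm, dir flips to −; running = −2487.0930
Stage 2 [86T→76T]: ω = 2487.0930×86/76 = 2814.3421 rpm, dir flips to +; running = +2814.3421
Stage 3 [18T→18T]: ω = 2814.3421×18/18 = 2814.3421 rpm, dir flips to −; running = −2814.3421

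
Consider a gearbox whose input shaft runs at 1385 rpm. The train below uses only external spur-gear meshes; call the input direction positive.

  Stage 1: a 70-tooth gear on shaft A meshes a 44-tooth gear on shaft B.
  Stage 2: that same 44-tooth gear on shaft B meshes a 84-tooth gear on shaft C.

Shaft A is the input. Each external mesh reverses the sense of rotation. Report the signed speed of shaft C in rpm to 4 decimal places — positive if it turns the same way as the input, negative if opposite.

Stage 1 [70T→44T]: ω = 1385.0000×70/44 = 2203.4091 rpm, dir flips to −; running = −2203.4091
Stage 2 [44T→84T]: ω = 2203.4091×44/84 = 1154.1667 rpm, dir flips to +; running = +1154.1667

+1154.1667 rpm (same as input, |ω| = 1154.1667 rpm)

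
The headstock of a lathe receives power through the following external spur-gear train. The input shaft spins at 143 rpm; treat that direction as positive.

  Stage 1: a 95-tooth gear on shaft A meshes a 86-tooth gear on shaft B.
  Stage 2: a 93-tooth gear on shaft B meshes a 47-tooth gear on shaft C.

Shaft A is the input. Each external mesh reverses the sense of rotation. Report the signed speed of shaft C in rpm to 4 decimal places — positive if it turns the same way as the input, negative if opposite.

+312.5693 rpm (same as input, |ω| = 312.5693 rpm)

Stage 1 [95T→86T]: ω = 143.0000×95/86 = 157.9651 rpm, dir flips to −; running = −157.9651
Stage 2 [93T→47T]: ω = 157.9651×93/47 = 312.5693 rpm, dir flips to +; running = +312.5693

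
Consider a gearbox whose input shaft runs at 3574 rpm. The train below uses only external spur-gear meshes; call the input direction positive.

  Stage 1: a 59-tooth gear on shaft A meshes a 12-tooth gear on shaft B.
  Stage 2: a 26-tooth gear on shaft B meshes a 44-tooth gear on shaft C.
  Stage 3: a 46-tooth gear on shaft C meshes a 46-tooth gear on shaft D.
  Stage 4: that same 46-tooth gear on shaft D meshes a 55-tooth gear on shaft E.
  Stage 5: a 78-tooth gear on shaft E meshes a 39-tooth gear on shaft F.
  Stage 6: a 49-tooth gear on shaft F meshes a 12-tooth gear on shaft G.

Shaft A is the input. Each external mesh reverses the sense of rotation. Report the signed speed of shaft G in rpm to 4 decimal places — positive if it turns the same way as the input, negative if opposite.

+70922.8137 rpm (same as input, |ω| = 70922.8137 rpm)

Stage 1 [59T→12T]: ω = 3574.0000×59/12 = 17572.1667 rpm, dir flips to −; running = −17572.1667
Stage 2 [26T→44T]: ω = 17572.1667×26/44 = 10383.5530 rpm, dir flips to +; running = +10383.5530
Stage 3 [46T→46T]: ω = 10383.5530×46/46 = 10383.5530 rpm, dir flips to −; running = −10383.5530
Stage 4 [46T→55T]: ω = 10383.5530×46/55 = 8684.4262 rpm, dir flips to +; running = +8684.4262
Stage 5 [78T→39T]: ω = 8684.4262×78/39 = 17368.8523 rpm, dir flips to −; running = −17368.8523
Stage 6 [49T→12T]: ω = 17368.8523×49/12 = 70922.8137 rpm, dir flips to +; running = +70922.8137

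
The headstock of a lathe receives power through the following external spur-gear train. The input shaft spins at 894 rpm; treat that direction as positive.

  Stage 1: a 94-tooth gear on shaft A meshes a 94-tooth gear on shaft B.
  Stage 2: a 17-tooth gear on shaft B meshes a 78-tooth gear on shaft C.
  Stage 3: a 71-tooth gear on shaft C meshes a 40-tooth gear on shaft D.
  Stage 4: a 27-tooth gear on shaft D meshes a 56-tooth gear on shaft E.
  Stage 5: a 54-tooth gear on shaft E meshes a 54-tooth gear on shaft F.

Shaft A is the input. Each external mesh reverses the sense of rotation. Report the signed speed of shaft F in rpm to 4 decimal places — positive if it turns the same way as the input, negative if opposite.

-166.7500 rpm (opposite to input, |ω| = 166.7500 rpm)

Stage 1 [94T→94T]: ω = 894.0000×94/94 = 894.0000 rpm, dir flips to −; running = −894.0000
Stage 2 [17T→78T]: ω = 894.0000×17/78 = 194.8462 rpm, dir flips to +; running = +194.8462
Stage 3 [71T→40T]: ω = 194.8462×71/40 = 345.8519 rpm, dir flips to −; running = −345.8519
Stage 4 [27T→56T]: ω = 345.8519×27/56 = 166.7500 rpm, dir flips to +; running = +166.7500
Stage 5 [54T→54T]: ω = 166.7500×54/54 = 166.7500 rpm, dir flips to −; running = −166.7500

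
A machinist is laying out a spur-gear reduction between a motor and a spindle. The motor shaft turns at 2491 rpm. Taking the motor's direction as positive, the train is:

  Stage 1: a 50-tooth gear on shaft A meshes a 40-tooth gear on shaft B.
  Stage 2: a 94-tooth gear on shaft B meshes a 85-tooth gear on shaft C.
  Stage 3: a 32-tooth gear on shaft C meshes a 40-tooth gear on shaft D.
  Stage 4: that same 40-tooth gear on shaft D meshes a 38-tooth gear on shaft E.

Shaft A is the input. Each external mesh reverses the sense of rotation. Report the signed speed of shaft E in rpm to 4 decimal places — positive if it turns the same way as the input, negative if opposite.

+2899.7399 rpm (same as input, |ω| = 2899.7399 rpm)

Stage 1 [50T→40T]: ω = 2491.0000×50/40 = 3113.7500 rpm, dir flips to −; running = −3113.7500
Stage 2 [94T→85T]: ω = 3113.7500×94/85 = 3443.4412 rpm, dir flips to +; running = +3443.4412
Stage 3 [32T→40T]: ω = 3443.4412×32/40 = 2754.7529 rpm, dir flips to −; running = −2754.7529
Stage 4 [40T→38T]: ω = 2754.7529×40/38 = 2899.7399 rpm, dir flips to +; running = +2899.7399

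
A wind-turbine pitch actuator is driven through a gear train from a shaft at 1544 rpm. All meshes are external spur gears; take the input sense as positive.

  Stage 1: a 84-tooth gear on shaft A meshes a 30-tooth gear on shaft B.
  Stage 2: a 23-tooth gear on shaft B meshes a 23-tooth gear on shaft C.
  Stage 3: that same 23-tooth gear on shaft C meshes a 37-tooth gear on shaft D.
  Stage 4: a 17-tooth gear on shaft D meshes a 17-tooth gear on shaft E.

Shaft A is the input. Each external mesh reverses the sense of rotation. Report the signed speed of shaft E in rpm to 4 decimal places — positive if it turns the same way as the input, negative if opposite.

+2687.3946 rpm (same as input, |ω| = 2687.3946 rpm)

Stage 1 [84T→30T]: ω = 1544.0000×84/30 = 4323.2000 rpm, dir flips to −; running = −4323.2000
Stage 2 [23T→23T]: ω = 4323.2000×23/23 = 4323.2000 rpm, dir flips to +; running = +4323.2000
Stage 3 [23T→37T]: ω = 4323.2000×23/37 = 2687.3946 rpm, dir flips to −; running = −2687.3946
Stage 4 [17T→17T]: ω = 2687.3946×17/17 = 2687.3946 rpm, dir flips to +; running = +2687.3946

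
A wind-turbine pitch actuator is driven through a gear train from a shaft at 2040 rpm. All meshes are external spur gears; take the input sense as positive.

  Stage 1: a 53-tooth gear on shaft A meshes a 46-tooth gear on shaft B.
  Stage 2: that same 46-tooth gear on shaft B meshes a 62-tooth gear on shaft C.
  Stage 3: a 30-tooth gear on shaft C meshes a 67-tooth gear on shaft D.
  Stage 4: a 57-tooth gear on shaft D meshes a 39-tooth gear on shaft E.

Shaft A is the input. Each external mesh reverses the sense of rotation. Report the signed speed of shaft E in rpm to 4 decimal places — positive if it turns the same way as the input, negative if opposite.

Stage 1 [53T→46T]: ω = 2040.0000×53/46 = 2350.4348 rpm, dir flips to −; running = −2350.4348
Stage 2 [46T→62T]: ω = 2350.4348×46/62 = 1743.8710 rpm, dir flips to +; running = +1743.8710
Stage 3 [30T→67T]: ω = 1743.8710×30/67 = 780.8377 rpm, dir flips to −; running = −780.8377
Stage 4 [57T→39T]: ω = 780.8377×57/39 = 1141.2244 rpm, dir flips to +; running = +1141.2244

+1141.2244 rpm (same as input, |ω| = 1141.2244 rpm)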